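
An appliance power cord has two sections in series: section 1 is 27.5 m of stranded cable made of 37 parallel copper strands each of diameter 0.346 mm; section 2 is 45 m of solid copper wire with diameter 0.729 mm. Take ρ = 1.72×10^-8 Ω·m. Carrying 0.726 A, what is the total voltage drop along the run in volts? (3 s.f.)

1.44 V

Section 1: A_strand = π(1.7300e-04)² = 9.402e-08 m²; R₁ = ρL/(N·A_s) = (1.72×10^-8)(27.5)/(37×9.402e-08) = 0.136 Ω
Section 2: A = π(d/2)² = π(3.6450e-04 m)² = 4.174e-07 m²
R₂ = (1.72×10^-8)(45)/(4.174e-07) = 1.854 Ω
R = R₁ + R₂ = 1.99 Ω
V = IR = 0.726 × 1.99 = 1.44 V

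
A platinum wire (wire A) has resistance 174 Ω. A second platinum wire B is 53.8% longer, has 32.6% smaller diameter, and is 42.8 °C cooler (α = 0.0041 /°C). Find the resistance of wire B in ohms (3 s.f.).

R ∝ ρL/d² with ρ ∝ (1+αΔT), so R_B/R_A = (1 + 53.8/100) × (1 − 32.6/100)⁻² × (1 − 0.0041×42.8)
= 1.538 × 2.201 × 0.8245 = 2.792
R_B = 2.792 × 174 = 486 Ω

486 Ω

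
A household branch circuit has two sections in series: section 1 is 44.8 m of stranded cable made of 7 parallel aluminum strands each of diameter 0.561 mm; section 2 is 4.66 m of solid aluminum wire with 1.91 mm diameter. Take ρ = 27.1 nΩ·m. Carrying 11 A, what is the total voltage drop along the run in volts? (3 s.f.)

8.20 V

ρ = 27.1 nΩ·m = 2.71×10^-8 Ω·m
Section 1: A_strand = π(2.8050e-04)² = 2.472e-07 m²; R₁ = ρL/(N·A_s) = (2.71×10^-8)(44.8)/(7×2.472e-07) = 0.7017 Ω
Section 2: A = π(d/2)² = π(9.5500e-04 m)² = 2.865e-06 m²
R₂ = (2.71×10^-8)(4.66)/(2.865e-06) = 0.04408 Ω
R = R₁ + R₂ = 0.7457 Ω
V = IR = 11 × 0.7457 = 8.20 V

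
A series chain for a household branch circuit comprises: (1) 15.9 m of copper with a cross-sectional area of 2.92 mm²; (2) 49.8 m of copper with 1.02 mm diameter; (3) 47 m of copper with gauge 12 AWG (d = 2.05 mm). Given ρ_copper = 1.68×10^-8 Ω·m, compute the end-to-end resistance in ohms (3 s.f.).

Seg 1: A = 2.92 mm² = 2.920e-06 m²
R_1 = (1.68×10^-8)(15.9)/(2.920e-06) = 0.09148 Ω
Seg 2: A = π(d/2)² = π(5.1000e-04 m)² = 8.171e-07 m²
R_2 = (1.68×10^-8)(49.8)/(8.171e-07) = 1.024 Ω
Seg 3: A = π(2.05/2 mm)² = π(1.0250e-03 m)² = 3.301e-06 m²
R_3 = (1.68×10^-8)(47)/(3.301e-06) = 0.2392 Ω
R_total = R_1 + R_2 + R_3 = 1.35 Ω

1.35 Ω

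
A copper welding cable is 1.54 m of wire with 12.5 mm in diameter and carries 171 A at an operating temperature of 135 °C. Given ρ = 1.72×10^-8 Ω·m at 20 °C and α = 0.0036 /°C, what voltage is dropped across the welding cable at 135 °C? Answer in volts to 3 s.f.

0.0522 V

A = π(d/2)² = π(6.2500e-03 m)² = 1.227e-04 m²
R₍20₎ = ρL/A = (1.72×10^-8)(1.54)/(1.227e-04) = 2.158×10^-4 Ω
R₍135₎ = R₍20₎(1 + αΔT) = 2.158×10^-4 × (1 + 0.0036×115) = 3.052×10^-4 Ω
V = IR = 171 × 3.052×10^-4 = 0.0522 V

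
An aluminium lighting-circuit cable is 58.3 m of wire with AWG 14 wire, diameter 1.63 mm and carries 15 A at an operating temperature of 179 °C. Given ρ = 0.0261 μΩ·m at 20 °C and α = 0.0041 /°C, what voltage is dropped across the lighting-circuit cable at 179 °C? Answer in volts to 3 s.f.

18.1 V

ρ = 0.0261 μΩ·m = 2.61×10^-8 Ω·m
A = π(1.63/2 mm)² = π(8.1500e-04 m)² = 2.087e-06 m²
R₍20₎ = ρL/A = (2.61×10^-8)(58.3)/(2.087e-06) = 0.7292 Ω
R₍179₎ = R₍20₎(1 + αΔT) = 0.7292 × (1 + 0.0041×159) = 1.205 Ω
V = IR = 15 × 1.205 = 18.1 V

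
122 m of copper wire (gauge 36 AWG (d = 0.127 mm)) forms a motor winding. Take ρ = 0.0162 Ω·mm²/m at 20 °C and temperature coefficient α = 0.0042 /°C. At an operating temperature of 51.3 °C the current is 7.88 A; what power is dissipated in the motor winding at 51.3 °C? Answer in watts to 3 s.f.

11000 W

ρ = 0.0162 Ω·mm²/m = 1.62×10^-8 Ω·m
A = π(0.127/2 mm)² = π(6.3500e-05 m)² = 1.267e-08 m²
R₍20₎ = ρL/A = (1.62×10^-8)(122)/(1.267e-08) = 156 Ω
R₍51.3₎ = R₍20₎(1 + αΔT) = 156 × (1 + 0.0042×31.3) = 176.5 Ω
P = I²R = (7.88)² × 176.5 = 11000 W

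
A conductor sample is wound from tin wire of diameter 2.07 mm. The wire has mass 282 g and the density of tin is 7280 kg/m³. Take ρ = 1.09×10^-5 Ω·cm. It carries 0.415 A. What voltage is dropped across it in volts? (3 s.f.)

0.155 V

ρ = 1.09×10^-5 Ω·cm = 1.09×10^-7 Ω·m
A = π(d/2)² = π(1.0350e-03 m)² = 3.3654e-06 m²
L = m/(density·A) = 0.282/(7280×3.3654e-06) = 11.51 m
R = ρL/A = (1.09×10^-7)(11.51)/(3.3654e-06) = 0.3728 Ω
V = IR = 0.415 × 0.3728 = 0.155 V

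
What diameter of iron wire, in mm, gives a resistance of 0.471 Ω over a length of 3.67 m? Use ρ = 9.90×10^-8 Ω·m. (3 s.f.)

0.991 mm

A = ρL/R = (9.90×10^-8)(3.67)/(0.471) = 7.714e-07 m²
d = 2√(A/π) = 9.910e-04 m = 0.991 mm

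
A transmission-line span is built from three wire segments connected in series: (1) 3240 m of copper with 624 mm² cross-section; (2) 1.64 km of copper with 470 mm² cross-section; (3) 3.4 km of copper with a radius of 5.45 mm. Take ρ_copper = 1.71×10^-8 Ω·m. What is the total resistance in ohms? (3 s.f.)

Seg 1: A = 624 mm² = 6.240e-04 m²
R_1 = (1.71×10^-8)(3240)/(6.240e-04) = 0.08879 Ω
Seg 2: A = 470 mm² = 4.700e-04 m²
R_2 = (1.71×10^-8)(1640)/(4.700e-04) = 0.05967 Ω
Seg 3: A = πr² = π(5.4500e-03 m)² = 9.331e-05 m²
R_3 = (1.71×10^-8)(3400)/(9.331e-05) = 0.6231 Ω
R_total = R_1 + R_2 + R_3 = 0.772 Ω

0.772 Ω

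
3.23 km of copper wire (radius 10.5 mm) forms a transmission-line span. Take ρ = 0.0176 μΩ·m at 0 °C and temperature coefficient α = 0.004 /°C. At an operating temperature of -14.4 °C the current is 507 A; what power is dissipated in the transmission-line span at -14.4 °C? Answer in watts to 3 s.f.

ρ = 0.0176 μΩ·m = 1.76×10^-8 Ω·m
A = πr² = π(1.0500e-02 m)² = 3.464e-04 m²
R₍0₎ = ρL/A = (1.76×10^-8)(3230)/(3.464e-04) = 0.1641 Ω
R₍-14.4₎ = R₍0₎(1 + αΔT) = 0.1641 × (1 + 0.004×-14.4) = 0.1547 Ω
P = I²R = (507)² × 0.1547 = 39800 W

39800 W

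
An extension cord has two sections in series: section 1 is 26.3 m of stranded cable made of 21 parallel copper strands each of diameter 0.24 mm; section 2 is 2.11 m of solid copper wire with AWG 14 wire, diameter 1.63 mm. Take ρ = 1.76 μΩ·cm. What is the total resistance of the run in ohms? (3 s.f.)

ρ = 1.76 μΩ·cm = 1.76×10^-8 Ω·m
Section 1: A_strand = π(1.2000e-04)² = 4.524e-08 m²; R₁ = ρL/(N·A_s) = (1.76×10^-8)(26.3)/(21×4.524e-08) = 0.4872 Ω
Section 2: A = π(1.63/2 mm)² = π(8.1500e-04 m)² = 2.087e-06 m²
R₂ = (1.76×10^-8)(2.11)/(2.087e-06) = 0.0178 Ω
R = R₁ + R₂ = 0.505 Ω

0.505 Ω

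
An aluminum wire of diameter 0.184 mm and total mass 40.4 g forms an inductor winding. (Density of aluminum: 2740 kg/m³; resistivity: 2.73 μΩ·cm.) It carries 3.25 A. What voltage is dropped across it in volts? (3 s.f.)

1850 V

ρ = 2.73 μΩ·cm = 2.73×10^-8 Ω·m
A = π(d/2)² = π(9.2000e-05 m)² = 2.6590e-08 m²
L = m/(density·A) = 0.0404/(2740×2.6590e-08) = 554.5 m
R = ρL/A = (2.73×10^-8)(554.5)/(2.6590e-08) = 569.3 Ω
V = IR = 3.25 × 569.3 = 1850 V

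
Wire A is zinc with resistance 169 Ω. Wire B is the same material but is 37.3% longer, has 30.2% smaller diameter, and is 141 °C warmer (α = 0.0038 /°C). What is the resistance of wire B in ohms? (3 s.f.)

731 Ω

R ∝ ρL/d² with ρ ∝ (1+αΔT), so R_B/R_A = (1 + 37.3/100) × (1 − 30.2/100)⁻² × (1 + 0.0038×141)
= 1.373 × 2.053 × 1.536 = 4.328
R_B = 4.328 × 169 = 731 Ω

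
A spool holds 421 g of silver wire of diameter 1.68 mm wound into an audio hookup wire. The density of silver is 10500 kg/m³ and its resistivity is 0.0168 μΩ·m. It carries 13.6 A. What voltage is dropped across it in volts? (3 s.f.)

1.86 V

ρ = 0.0168 μΩ·m = 1.68×10^-8 Ω·m
A = π(d/2)² = π(8.4000e-04 m)² = 2.2167e-06 m²
L = m/(density·A) = 0.421/(10500×2.2167e-06) = 18.09 m
R = ρL/A = (1.68×10^-8)(18.09)/(2.2167e-06) = 0.1371 Ω
V = IR = 13.6 × 0.1371 = 1.86 V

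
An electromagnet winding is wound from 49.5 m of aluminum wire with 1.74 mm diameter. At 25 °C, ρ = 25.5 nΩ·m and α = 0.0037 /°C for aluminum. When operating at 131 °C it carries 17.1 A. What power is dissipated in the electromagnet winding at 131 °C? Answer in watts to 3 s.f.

216 W

ρ = 25.5 nΩ·m = 2.55×10^-8 Ω·m
A = π(d/2)² = π(8.7000e-04 m)² = 2.378e-06 m²
R₍25₎ = ρL/A = (2.55×10^-8)(49.5)/(2.378e-06) = 0.5308 Ω
R₍131₎ = R₍25₎(1 + αΔT) = 0.5308 × (1 + 0.0037×106) = 0.739 Ω
P = I²R = (17.1)² × 0.739 = 216 W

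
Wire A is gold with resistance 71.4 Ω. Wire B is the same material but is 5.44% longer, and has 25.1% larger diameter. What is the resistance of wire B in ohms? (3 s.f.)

48.1 Ω

R ∝ L/d², so R_B/R_A = (1 + 5.44/100) × (1 + 25.1/100)⁻²
= 1.054 × 0.639 = 0.6737
R_B = 0.6737 × 71.4 = 48.1 Ω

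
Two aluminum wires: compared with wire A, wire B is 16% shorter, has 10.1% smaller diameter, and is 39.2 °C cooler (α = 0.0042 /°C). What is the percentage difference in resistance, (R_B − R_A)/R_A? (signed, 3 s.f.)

-13.2%

R ∝ ρL/d² with ρ ∝ (1+αΔT), so R_B/R_A = (1 − 16/100) × (1 − 10.1/100)⁻² × (1 − 0.0042×39.2)
= 0.84 × 1.237 × 0.8354 = 0.8682
(R_B − R_A)/R_A = 0.8682 − 1 = -13.2%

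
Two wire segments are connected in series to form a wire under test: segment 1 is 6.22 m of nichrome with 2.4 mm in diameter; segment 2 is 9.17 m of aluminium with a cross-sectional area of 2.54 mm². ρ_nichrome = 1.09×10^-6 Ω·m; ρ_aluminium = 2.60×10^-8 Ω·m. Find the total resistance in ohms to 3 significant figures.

1.59 Ω

Segment 1: A = π(d/2)² = π(1.2000e-03 m)² = 4.524e-06 m²
R₁ = ρL/A = (1.09×10^-6)(6.22)/(4.524e-06) = 1.499 Ω
Segment 2: A = 2.54 mm² = 2.540e-06 m²
R₂ = (2.60×10^-8)(9.17)/(2.540e-06) = 0.09387 Ω
R = R₁ + R₂ = 1.59 Ω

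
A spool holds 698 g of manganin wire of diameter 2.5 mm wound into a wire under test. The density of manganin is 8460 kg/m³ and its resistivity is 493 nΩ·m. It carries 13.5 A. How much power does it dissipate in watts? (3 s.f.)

ρ = 493 nΩ·m = 4.93×10^-7 Ω·m
A = π(d/2)² = π(1.2500e-03 m)² = 4.9087e-06 m²
L = m/(density·A) = 0.698/(8460×4.9087e-06) = 16.81 m
R = ρL/A = (4.93×10^-7)(16.81)/(4.9087e-06) = 1.688 Ω
P = I²R = (13.5)² × 1.688 = 308 W

308 W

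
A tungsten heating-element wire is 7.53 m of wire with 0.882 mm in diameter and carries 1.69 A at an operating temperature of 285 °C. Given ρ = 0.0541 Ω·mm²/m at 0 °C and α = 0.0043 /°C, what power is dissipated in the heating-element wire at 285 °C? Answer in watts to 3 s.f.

4.24 W

ρ = 0.0541 Ω·mm²/m = 5.41×10^-8 Ω·m
A = π(d/2)² = π(4.4100e-04 m)² = 6.110e-07 m²
R₍0₎ = ρL/A = (5.41×10^-8)(7.53)/(6.110e-07) = 0.6668 Ω
R₍285₎ = R₍0₎(1 + αΔT) = 0.6668 × (1 + 0.0043×285) = 1.484 Ω
P = I²R = (1.69)² × 1.484 = 4.24 W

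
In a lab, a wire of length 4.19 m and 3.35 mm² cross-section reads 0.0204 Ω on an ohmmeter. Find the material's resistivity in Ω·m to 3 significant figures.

1.63×10^-8 Ω·m

A = 3.35 mm² = 3.350e-06 m²
ρ = RA/L = (0.0204)(3.350e-06)/(4.19) = 1.63×10^-8 Ω·m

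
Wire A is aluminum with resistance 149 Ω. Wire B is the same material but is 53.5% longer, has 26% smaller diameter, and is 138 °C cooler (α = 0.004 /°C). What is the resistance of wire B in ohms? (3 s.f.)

R ∝ ρL/d² with ρ ∝ (1+αΔT), so R_B/R_A = (1 + 53.5/100) × (1 − 26/100)⁻² × (1 − 0.004×138)
= 1.535 × 1.826 × 0.448 = 1.256
R_B = 1.256 × 149 = 187 Ω

187 Ω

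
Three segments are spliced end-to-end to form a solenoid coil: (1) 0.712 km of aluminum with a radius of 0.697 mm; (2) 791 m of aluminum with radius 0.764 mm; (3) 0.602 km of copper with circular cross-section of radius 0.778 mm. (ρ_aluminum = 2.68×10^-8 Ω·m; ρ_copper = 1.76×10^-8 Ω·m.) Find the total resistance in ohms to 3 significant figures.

29.6 Ω

Seg 1: A = πr² = π(6.9700e-04 m)² = 1.526e-06 m²
R_1 = (2.68×10^-8)(712)/(1.526e-06) = 12.5 Ω
Seg 2: A = πr² = π(7.6400e-04 m)² = 1.834e-06 m²
R_2 = (2.68×10^-8)(791)/(1.834e-06) = 11.56 Ω
Seg 3: A = πr² = π(7.7800e-04 m)² = 1.902e-06 m²
R_3 = (1.76×10^-8)(602)/(1.902e-06) = 5.572 Ω
R_total = R_1 + R_2 + R_3 = 29.6 Ω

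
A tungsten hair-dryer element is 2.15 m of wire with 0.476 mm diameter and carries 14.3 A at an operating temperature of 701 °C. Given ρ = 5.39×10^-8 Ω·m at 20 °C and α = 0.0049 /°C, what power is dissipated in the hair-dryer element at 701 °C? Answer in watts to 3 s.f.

A = π(d/2)² = π(2.3800e-04 m)² = 1.780e-07 m²
R₍20₎ = ρL/A = (5.39×10^-8)(2.15)/(1.780e-07) = 0.6512 Ω
R₍701₎ = R₍20₎(1 + αΔT) = 0.6512 × (1 + 0.0049×681) = 2.824 Ω
P = I²R = (14.3)² × 2.824 = 578 W

578 W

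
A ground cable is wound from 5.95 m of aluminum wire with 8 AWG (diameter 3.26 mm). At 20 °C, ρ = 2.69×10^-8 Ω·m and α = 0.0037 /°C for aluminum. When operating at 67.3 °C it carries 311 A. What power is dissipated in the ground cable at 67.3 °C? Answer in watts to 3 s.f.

2180 W

A = π(3.26/2 mm)² = π(1.6300e-03 m)² = 8.347e-06 m²
R₍20₎ = ρL/A = (2.69×10^-8)(5.95)/(8.347e-06) = 0.01918 Ω
R₍67.3₎ = R₍20₎(1 + αΔT) = 0.01918 × (1 + 0.0037×47.3) = 0.02253 Ω
P = I²R = (311)² × 0.02253 = 2180 W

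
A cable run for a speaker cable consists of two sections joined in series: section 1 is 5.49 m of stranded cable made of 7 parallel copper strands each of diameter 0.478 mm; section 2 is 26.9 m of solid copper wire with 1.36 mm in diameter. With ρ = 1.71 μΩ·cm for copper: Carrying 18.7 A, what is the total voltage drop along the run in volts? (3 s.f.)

7.32 V

ρ = 1.71 μΩ·cm = 1.71×10^-8 Ω·m
Section 1: A_strand = π(2.3900e-04)² = 1.795e-07 m²; R₁ = ρL/(N·A_s) = (1.71×10^-8)(5.49)/(7×1.795e-07) = 0.07474 Ω
Section 2: A = π(d/2)² = π(6.8000e-04 m)² = 1.453e-06 m²
R₂ = (1.71×10^-8)(26.9)/(1.453e-06) = 0.3167 Ω
R = R₁ + R₂ = 0.3914 Ω
V = IR = 18.7 × 0.3914 = 7.32 V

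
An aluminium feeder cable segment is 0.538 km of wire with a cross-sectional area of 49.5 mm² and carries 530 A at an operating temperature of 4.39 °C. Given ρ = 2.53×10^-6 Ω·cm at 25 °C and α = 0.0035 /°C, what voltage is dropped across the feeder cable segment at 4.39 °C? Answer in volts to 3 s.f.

ρ = 2.53×10^-6 Ω·cm = 2.53×10^-8 Ω·m
A = 49.5 mm² = 4.950e-05 m²
R₍25₎ = ρL/A = (2.53×10^-8)(538)/(4.950e-05) = 0.275 Ω
R₍4.39₎ = R₍25₎(1 + αΔT) = 0.275 × (1 + 0.0035×-20.6) = 0.2551 Ω
V = IR = 530 × 0.2551 = 135 V

135 V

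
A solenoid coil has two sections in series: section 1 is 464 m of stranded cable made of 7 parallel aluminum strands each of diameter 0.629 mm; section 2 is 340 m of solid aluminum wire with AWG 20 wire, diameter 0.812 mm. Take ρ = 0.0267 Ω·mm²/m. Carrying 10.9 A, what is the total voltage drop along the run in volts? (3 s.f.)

253 V

ρ = 0.0267 Ω·mm²/m = 2.67×10^-8 Ω·m
Section 1: A_strand = π(3.1450e-04)² = 3.107e-07 m²; R₁ = ρL/(N·A_s) = (2.67×10^-8)(464)/(7×3.107e-07) = 5.696 Ω
Section 2: A = π(0.812/2 mm)² = π(4.0600e-04 m)² = 5.178e-07 m²
R₂ = (2.67×10^-8)(340)/(5.178e-07) = 17.53 Ω
R = R₁ + R₂ = 23.23 Ω
V = IR = 10.9 × 23.23 = 253 V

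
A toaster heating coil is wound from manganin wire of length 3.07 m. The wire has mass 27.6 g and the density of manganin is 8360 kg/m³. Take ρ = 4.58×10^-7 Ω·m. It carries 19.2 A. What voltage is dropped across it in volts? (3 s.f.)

25.1 V

A = m/(density·L) = 0.0276/(8360×3.07) = 1.0754e-06 m²
R = ρL/A = (4.58×10^-7)(3.07)/(1.0754e-06) = 1.307 Ω
V = IR = 19.2 × 1.307 = 25.1 V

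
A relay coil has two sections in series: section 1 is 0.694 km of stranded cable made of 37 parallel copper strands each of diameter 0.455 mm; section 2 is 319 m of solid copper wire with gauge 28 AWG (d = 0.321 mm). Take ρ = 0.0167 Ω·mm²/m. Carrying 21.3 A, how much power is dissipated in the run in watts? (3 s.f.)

ρ = 0.0167 Ω·mm²/m = 1.67×10^-8 Ω·m
Section 1: A_strand = π(2.2750e-04)² = 1.626e-07 m²; R₁ = ρL/(N·A_s) = (1.67×10^-8)(694)/(37×1.626e-07) = 1.926 Ω
Section 2: A = π(0.321/2 mm)² = π(1.6050e-04 m)² = 8.093e-08 m²
R₂ = (1.67×10^-8)(319)/(8.093e-08) = 65.83 Ω
R = R₁ + R₂ = 67.75 Ω
P = I²R = (21.3)² × 67.75 = 30700 W

30700 W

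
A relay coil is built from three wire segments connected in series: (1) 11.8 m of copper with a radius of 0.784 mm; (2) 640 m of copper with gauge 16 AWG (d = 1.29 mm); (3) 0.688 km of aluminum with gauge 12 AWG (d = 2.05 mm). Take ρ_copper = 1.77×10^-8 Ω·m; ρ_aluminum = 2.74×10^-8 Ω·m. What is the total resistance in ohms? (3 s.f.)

Seg 1: A = πr² = π(7.8400e-04 m)² = 1.931e-06 m²
R_1 = (1.77×10^-8)(11.8)/(1.931e-06) = 0.1082 Ω
Seg 2: A = π(1.29/2 mm)² = π(6.4500e-04 m)² = 1.307e-06 m²
R_2 = (1.77×10^-8)(640)/(1.307e-06) = 8.667 Ω
Seg 3: A = π(2.05/2 mm)² = π(1.0250e-03 m)² = 3.301e-06 m²
R_3 = (2.74×10^-8)(688)/(3.301e-06) = 5.711 Ω
R_total = R_1 + R_2 + R_3 = 14.5 Ω

14.5 Ω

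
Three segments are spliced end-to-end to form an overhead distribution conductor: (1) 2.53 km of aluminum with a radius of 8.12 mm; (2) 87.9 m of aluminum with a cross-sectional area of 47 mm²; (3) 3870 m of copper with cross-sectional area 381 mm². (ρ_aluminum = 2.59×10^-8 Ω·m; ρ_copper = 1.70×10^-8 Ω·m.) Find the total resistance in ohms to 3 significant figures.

0.537 Ω

Seg 1: A = πr² = π(8.1200e-03 m)² = 2.071e-04 m²
R_1 = (2.59×10^-8)(2530)/(2.071e-04) = 0.3163 Ω
Seg 2: A = 47 mm² = 4.700e-05 m²
R_2 = (2.59×10^-8)(87.9)/(4.700e-05) = 0.04844 Ω
Seg 3: A = 381 mm² = 3.810e-04 m²
R_3 = (1.70×10^-8)(3870)/(3.810e-04) = 0.1727 Ω
R_total = R_1 + R_2 + R_3 = 0.537 Ω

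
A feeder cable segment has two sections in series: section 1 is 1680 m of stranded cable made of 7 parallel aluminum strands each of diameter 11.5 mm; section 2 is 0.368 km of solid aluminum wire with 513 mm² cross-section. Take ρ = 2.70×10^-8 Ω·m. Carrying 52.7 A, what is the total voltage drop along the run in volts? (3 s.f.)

Section 1: A_strand = π(5.7500e-03)² = 1.039e-04 m²; R₁ = ρL/(N·A_s) = (2.70×10^-8)(1680)/(7×1.039e-04) = 0.06239 Ω
Section 2: A = 513 mm² = 5.130e-04 m²
R₂ = (2.70×10^-8)(368)/(5.130e-04) = 0.01937 Ω
R = R₁ + R₂ = 0.08175 Ω
V = IR = 52.7 × 0.08175 = 4.31 V

4.31 V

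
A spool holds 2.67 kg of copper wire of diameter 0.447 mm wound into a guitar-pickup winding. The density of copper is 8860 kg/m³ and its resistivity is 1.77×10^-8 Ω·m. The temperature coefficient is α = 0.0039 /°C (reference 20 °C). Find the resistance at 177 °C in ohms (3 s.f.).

349 Ω

A = π(d/2)² = π(2.2350e-04 m)² = 1.5693e-07 m²
L = m/(density·A) = 2.67/(8860×1.5693e-07) = 1920 m
R = ρL/A = (1.77×10^-8)(1920)/(1.5693e-07) = 216.6 Ω
R(177 °C) = 216.6 × (1 + 0.0039×157) = 349 Ω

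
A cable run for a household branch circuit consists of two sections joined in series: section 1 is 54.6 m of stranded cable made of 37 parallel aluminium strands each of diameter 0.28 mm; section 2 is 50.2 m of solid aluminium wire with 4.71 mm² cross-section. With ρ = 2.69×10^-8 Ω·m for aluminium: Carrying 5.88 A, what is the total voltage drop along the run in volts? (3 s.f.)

5.48 V

Section 1: A_strand = π(1.4000e-04)² = 6.158e-08 m²; R₁ = ρL/(N·A_s) = (2.69×10^-8)(54.6)/(37×6.158e-08) = 0.6447 Ω
Section 2: A = 4.71 mm² = 4.710e-06 m²
R₂ = (2.69×10^-8)(50.2)/(4.710e-06) = 0.2867 Ω
R = R₁ + R₂ = 0.9314 Ω
V = IR = 5.88 × 0.9314 = 5.48 V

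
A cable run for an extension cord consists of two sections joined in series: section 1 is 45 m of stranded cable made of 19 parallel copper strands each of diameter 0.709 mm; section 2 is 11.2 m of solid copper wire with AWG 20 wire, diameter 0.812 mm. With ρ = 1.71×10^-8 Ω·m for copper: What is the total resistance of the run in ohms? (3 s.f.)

0.472 Ω

Section 1: A_strand = π(3.5450e-04)² = 3.948e-07 m²; R₁ = ρL/(N·A_s) = (1.71×10^-8)(45)/(19×3.948e-07) = 0.1026 Ω
Section 2: A = π(0.812/2 mm)² = π(4.0600e-04 m)² = 5.178e-07 m²
R₂ = (1.71×10^-8)(11.2)/(5.178e-07) = 0.3698 Ω
R = R₁ + R₂ = 0.472 Ω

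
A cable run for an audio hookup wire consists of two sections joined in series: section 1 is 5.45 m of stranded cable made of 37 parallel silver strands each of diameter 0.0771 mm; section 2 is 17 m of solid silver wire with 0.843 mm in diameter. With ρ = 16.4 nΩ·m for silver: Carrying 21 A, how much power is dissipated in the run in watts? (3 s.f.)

448 W

ρ = 16.4 nΩ·m = 1.64×10^-8 Ω·m
Section 1: A_strand = π(3.8550e-05)² = 4.669e-09 m²; R₁ = ρL/(N·A_s) = (1.64×10^-8)(5.45)/(37×4.669e-09) = 0.5174 Ω
Section 2: A = π(d/2)² = π(4.2150e-04 m)² = 5.581e-07 m²
R₂ = (1.64×10^-8)(17)/(5.581e-07) = 0.4995 Ω
R = R₁ + R₂ = 1.017 Ω
P = I²R = (21)² × 1.017 = 448 W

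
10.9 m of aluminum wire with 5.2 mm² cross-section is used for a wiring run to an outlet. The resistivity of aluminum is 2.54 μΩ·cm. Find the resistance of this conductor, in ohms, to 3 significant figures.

0.0532 Ω

ρ = 2.54 μΩ·cm = 2.54×10^-8 Ω·m
A = 5.2 mm² = 5.200e-06 m²
R = ρL/A = (2.54×10^-8)(10.9 m)/(5.200e-06 m²) = 0.0532 Ω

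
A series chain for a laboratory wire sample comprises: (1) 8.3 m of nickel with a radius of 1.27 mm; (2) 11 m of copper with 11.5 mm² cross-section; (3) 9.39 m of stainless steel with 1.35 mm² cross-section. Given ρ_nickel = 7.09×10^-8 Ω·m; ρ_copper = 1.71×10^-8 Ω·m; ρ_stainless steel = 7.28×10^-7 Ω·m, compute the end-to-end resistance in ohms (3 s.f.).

Seg 1: A = πr² = π(1.2700e-03 m)² = 5.067e-06 m²
R_1 = (7.09×10^-8)(8.3)/(5.067e-06) = 0.1161 Ω
Seg 2: A = 11.5 mm² = 1.150e-05 m²
R_2 = (1.71×10^-8)(11)/(1.150e-05) = 0.01636 Ω
Seg 3: A = 1.35 mm² = 1.350e-06 m²
R_3 = (7.28×10^-7)(9.39)/(1.350e-06) = 5.064 Ω
R_total = R_1 + R_2 + R_3 = 5.20 Ω

5.20 Ω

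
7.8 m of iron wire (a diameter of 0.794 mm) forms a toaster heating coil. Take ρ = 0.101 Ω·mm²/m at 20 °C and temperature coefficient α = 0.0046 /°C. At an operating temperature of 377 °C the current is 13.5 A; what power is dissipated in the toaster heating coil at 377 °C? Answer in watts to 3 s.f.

766 W

ρ = 0.101 Ω·mm²/m = 1.01×10^-7 Ω·m
A = π(d/2)² = π(3.9700e-04 m)² = 4.951e-07 m²
R₍20₎ = ρL/A = (1.01×10^-7)(7.8)/(4.951e-07) = 1.591 Ω
R₍377₎ = R₍20₎(1 + αΔT) = 1.591 × (1 + 0.0046×357) = 4.204 Ω
P = I²R = (13.5)² × 4.204 = 766 W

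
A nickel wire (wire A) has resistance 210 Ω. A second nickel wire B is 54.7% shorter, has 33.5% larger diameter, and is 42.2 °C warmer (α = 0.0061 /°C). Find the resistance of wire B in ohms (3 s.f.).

R ∝ ρL/d² with ρ ∝ (1+αΔT), so R_B/R_A = (1 − 54.7/100) × (1 + 33.5/100)⁻² × (1 + 0.0061×42.2)
= 0.453 × 0.5611 × 1.257 = 0.3196
R_B = 0.3196 × 210 = 67.1 Ω

67.1 Ω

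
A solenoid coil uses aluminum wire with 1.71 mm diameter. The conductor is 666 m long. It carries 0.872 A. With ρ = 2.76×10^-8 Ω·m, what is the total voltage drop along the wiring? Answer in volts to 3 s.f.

A = π(d/2)² = π(8.5500e-04 m)² = 2.297e-06 m²
R = ρL/A = (2.76×10^-8)(666)/(2.297e-06) = 8.004 Ω
V = IR = 0.872 × 8.004 = 6.98 V

6.98 V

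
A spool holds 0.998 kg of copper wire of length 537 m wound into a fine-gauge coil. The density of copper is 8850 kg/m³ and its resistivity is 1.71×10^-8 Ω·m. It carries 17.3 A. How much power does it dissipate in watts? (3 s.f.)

13100 W

A = m/(density·L) = 0.998/(8850×537) = 2.1000e-07 m²
R = ρL/A = (1.71×10^-8)(537)/(2.1000e-07) = 43.73 Ω
P = I²R = (17.3)² × 43.73 = 13100 W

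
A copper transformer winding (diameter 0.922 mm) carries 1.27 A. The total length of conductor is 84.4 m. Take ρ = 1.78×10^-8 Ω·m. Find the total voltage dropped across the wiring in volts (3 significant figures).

A = π(d/2)² = π(4.6100e-04 m)² = 6.677e-07 m²
R = ρL/A = (1.78×10^-8)(84.4)/(6.677e-07) = 2.25 Ω
V = IR = 1.27 × 2.25 = 2.86 V

2.86 V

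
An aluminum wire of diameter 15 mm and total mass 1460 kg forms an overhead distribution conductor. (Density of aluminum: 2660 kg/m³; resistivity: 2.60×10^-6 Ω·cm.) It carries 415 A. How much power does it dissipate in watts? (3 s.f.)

ρ = 2.60×10^-6 Ω·cm = 2.60×10^-8 Ω·m
A = π(d/2)² = π(7.5000e-03 m)² = 1.7671e-04 m²
L = m/(density·A) = 1460/(2660×1.7671e-04) = 3106 m
R = ρL/A = (2.60×10^-8)(3106)/(1.7671e-04) = 0.457 Ω
P = I²R = (415)² × 0.457 = 78700 W

78700 W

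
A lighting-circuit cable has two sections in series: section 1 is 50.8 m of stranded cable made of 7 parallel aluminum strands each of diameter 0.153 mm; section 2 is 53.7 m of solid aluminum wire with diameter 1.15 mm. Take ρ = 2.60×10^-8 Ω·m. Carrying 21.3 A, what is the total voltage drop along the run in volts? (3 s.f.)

Section 1: A_strand = π(7.6500e-05)² = 1.839e-08 m²; R₁ = ρL/(N·A_s) = (2.60×10^-8)(50.8)/(7×1.839e-08) = 10.26 Ω
Section 2: A = π(d/2)² = π(5.7500e-04 m)² = 1.039e-06 m²
R₂ = (2.60×10^-8)(53.7)/(1.039e-06) = 1.344 Ω
R = R₁ + R₂ = 11.61 Ω
V = IR = 21.3 × 11.61 = 247 V

247 V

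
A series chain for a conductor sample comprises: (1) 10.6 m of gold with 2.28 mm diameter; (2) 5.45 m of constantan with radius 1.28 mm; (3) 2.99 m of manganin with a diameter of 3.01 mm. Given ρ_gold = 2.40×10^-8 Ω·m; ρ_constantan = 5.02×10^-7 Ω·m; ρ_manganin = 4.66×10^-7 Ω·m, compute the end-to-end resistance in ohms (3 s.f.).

Seg 1: A = π(d/2)² = π(1.1400e-03 m)² = 4.083e-06 m²
R_1 = (2.40×10^-8)(10.6)/(4.083e-06) = 0.06231 Ω
Seg 2: A = πr² = π(1.2800e-03 m)² = 5.147e-06 m²
R_2 = (5.02×10^-7)(5.45)/(5.147e-06) = 0.5315 Ω
Seg 3: A = π(d/2)² = π(1.5050e-03 m)² = 7.116e-06 m²
R_3 = (4.66×10^-7)(2.99)/(7.116e-06) = 0.1958 Ω
R_total = R_1 + R_2 + R_3 = 0.790 Ω

0.790 Ω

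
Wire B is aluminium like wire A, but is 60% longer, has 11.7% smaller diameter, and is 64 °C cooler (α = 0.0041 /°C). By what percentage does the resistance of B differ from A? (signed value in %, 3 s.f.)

51.4%

R ∝ ρL/d² with ρ ∝ (1+αΔT), so R_B/R_A = (1 + 60/100) × (1 − 11.7/100)⁻² × (1 − 0.0041×64)
= 1.6 × 1.283 × 0.7376 = 1.514
(R_B − R_A)/R_A = 1.514 − 1 = 51.4%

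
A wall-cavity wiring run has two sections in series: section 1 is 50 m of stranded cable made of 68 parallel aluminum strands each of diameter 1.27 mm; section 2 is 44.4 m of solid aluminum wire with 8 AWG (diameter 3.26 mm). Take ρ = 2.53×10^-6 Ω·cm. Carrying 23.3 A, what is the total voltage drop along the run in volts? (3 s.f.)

ρ = 2.53×10^-6 Ω·cm = 2.53×10^-8 Ω·m
Section 1: A_strand = π(6.3500e-04)² = 1.267e-06 m²; R₁ = ρL/(N·A_s) = (2.53×10^-8)(50)/(68×1.267e-06) = 0.01469 Ω
Section 2: A = π(3.26/2 mm)² = π(1.6300e-03 m)² = 8.347e-06 m²
R₂ = (2.53×10^-8)(44.4)/(8.347e-06) = 0.1346 Ω
R = R₁ + R₂ = 0.1493 Ω
V = IR = 23.3 × 0.1493 = 3.48 V

3.48 V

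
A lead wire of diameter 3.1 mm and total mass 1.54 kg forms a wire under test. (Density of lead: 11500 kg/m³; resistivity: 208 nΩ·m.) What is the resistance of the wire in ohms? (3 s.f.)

ρ = 208 nΩ·m = 2.08×10^-7 Ω·m
A = π(d/2)² = π(1.5500e-03 m)² = 7.5477e-06 m²
L = m/(density·A) = 1.54/(11500×7.5477e-06) = 17.74 m
R = ρL/A = (2.08×10^-7)(17.74)/(7.5477e-06) = 0.489 Ω

0.489 Ω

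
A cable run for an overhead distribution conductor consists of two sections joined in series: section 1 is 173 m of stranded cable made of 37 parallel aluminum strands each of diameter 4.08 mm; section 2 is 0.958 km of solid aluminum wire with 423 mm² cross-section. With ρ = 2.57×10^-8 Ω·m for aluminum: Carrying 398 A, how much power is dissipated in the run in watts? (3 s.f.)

10700 W

Section 1: A_strand = π(2.0400e-03)² = 1.307e-05 m²; R₁ = ρL/(N·A_s) = (2.57×10^-8)(173)/(37×1.307e-05) = 0.009191 Ω
Section 2: A = 423 mm² = 4.230e-04 m²
R₂ = (2.57×10^-8)(958)/(4.230e-04) = 0.0582 Ω
R = R₁ + R₂ = 0.0674 Ω
P = I²R = (398)² × 0.0674 = 10700 W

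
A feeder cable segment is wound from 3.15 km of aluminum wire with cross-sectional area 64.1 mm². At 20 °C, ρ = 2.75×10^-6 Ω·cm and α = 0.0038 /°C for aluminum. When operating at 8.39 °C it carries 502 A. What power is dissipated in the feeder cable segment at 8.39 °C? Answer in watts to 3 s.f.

3.26×10^5 W

ρ = 2.75×10^-6 Ω·cm = 2.75×10^-8 Ω·m
A = 64.1 mm² = 6.410e-05 m²
R₍20₎ = ρL/A = (2.75×10^-8)(3150)/(6.410e-05) = 1.351 Ω
R₍8.39₎ = R₍20₎(1 + αΔT) = 1.351 × (1 + 0.0038×-11.6) = 1.292 Ω
P = I²R = (502)² × 1.292 = 3.26×10^5 W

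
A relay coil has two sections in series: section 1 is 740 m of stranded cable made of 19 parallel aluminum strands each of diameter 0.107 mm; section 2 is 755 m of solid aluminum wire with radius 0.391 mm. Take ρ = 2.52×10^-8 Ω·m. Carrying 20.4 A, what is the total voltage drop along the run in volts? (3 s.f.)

Section 1: A_strand = π(5.3500e-05)² = 8.992e-09 m²; R₁ = ρL/(N·A_s) = (2.52×10^-8)(740)/(19×8.992e-09) = 109.1 Ω
Section 2: A = πr² = π(3.9100e-04 m)² = 4.803e-07 m²
R₂ = (2.52×10^-8)(755)/(4.803e-07) = 39.61 Ω
R = R₁ + R₂ = 148.8 Ω
V = IR = 20.4 × 148.8 = 3030 V

3030 V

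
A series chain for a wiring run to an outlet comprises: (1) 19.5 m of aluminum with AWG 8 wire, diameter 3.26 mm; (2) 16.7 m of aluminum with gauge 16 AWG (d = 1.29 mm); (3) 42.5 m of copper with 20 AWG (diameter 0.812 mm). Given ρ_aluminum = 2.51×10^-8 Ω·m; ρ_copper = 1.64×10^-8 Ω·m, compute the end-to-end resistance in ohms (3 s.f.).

1.73 Ω

Seg 1: A = π(3.26/2 mm)² = π(1.6300e-03 m)² = 8.347e-06 m²
R_1 = (2.51×10^-8)(19.5)/(8.347e-06) = 0.05864 Ω
Seg 2: A = π(1.29/2 mm)² = π(6.4500e-04 m)² = 1.307e-06 m²
R_2 = (2.51×10^-8)(16.7)/(1.307e-06) = 0.3207 Ω
Seg 3: A = π(0.812/2 mm)² = π(4.0600e-04 m)² = 5.178e-07 m²
R_3 = (1.64×10^-8)(42.5)/(5.178e-07) = 1.346 Ω
R_total = R_1 + R_2 + R_3 = 1.73 Ω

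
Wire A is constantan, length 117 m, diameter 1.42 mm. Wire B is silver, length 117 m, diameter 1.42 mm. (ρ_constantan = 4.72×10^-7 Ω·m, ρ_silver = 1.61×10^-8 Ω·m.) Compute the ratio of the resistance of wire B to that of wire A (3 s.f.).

0.0341

R ∝ ρL/d², so R_B/R_A = (ρ_B/ρ_A)
= (1.61×10^-8/4.72×10^-7) = 0.0341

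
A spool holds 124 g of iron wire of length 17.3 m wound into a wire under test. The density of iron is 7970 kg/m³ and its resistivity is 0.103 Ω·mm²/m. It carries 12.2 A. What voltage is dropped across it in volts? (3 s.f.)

24.2 V

ρ = 0.103 Ω·mm²/m = 1.03×10^-7 Ω·m
A = m/(density·L) = 0.124/(7970×17.3) = 8.9933e-07 m²
R = ρL/A = (1.03×10^-7)(17.3)/(8.9933e-07) = 1.981 Ω
V = IR = 12.2 × 1.981 = 24.2 V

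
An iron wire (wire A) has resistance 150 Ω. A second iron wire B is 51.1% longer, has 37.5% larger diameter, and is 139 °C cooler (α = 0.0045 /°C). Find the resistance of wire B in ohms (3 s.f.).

R ∝ ρL/d² with ρ ∝ (1+αΔT), so R_B/R_A = (1 + 51.1/100) × (1 + 37.5/100)⁻² × (1 − 0.0045×139)
= 1.511 × 0.5289 × 0.3745 = 0.2993
R_B = 0.2993 × 150 = 44.9 Ω

44.9 Ω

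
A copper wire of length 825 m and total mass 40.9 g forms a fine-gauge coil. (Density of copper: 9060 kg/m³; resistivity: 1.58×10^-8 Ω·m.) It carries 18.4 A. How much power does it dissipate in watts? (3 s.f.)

A = m/(density·L) = 0.0409/(9060×825) = 5.4719e-09 m²
R = ρL/A = (1.58×10^-8)(825)/(5.4719e-09) = 2382 Ω
P = I²R = (18.4)² × 2382 = 8.07×10^5 W

8.07×10^5 W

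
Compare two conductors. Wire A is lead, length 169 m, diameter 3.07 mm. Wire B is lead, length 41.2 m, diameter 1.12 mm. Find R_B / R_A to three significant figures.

R ∝ ρL/d², so R_B/R_A = (L_B/L_A) × (d_A/d_B)²
= (41.2/169) × (3.07/1.12)² = 1.83

1.83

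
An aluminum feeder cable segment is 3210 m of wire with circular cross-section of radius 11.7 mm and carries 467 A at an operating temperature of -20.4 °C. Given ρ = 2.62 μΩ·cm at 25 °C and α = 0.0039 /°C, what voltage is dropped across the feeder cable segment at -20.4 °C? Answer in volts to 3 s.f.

75.2 V

ρ = 2.62 μΩ·cm = 2.62×10^-8 Ω·m
A = πr² = π(1.1700e-02 m)² = 4.301e-04 m²
R₍25₎ = ρL/A = (2.62×10^-8)(3210)/(4.301e-04) = 0.1956 Ω
R₍-20.4₎ = R₍25₎(1 + αΔT) = 0.1956 × (1 + 0.0039×-45.4) = 0.1609 Ω
V = IR = 467 × 0.1609 = 75.2 V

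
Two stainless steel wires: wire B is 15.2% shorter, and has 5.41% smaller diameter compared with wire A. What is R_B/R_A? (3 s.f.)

0.948

R ∝ L/d², so R_B/R_A = (1 − 15.2/100) × (1 − 5.41/100)⁻²
= 0.848 × 1.118 = 0.948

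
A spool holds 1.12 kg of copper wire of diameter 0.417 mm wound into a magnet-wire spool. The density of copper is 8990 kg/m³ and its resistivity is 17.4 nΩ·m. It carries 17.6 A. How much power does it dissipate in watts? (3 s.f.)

ρ = 17.4 nΩ·m = 1.74×10^-8 Ω·m
A = π(d/2)² = π(2.0850e-04 m)² = 1.3657e-07 m²
L = m/(density·A) = 1.12/(8990×1.3657e-07) = 912.2 m
R = ρL/A = (1.74×10^-8)(912.2)/(1.3657e-07) = 116.2 Ω
P = I²R = (17.6)² × 116.2 = 36000 W

36000 W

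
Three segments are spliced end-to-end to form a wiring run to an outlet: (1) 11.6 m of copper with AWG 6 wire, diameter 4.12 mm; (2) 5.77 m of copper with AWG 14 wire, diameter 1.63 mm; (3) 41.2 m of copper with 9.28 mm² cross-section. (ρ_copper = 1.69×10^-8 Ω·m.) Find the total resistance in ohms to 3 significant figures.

Seg 1: A = π(4.12/2 mm)² = π(2.0600e-03 m)² = 1.333e-05 m²
R_1 = (1.69×10^-8)(11.6)/(1.333e-05) = 0.0147 Ω
Seg 2: A = π(1.63/2 mm)² = π(8.1500e-04 m)² = 2.087e-06 m²
R_2 = (1.69×10^-8)(5.77)/(2.087e-06) = 0.04673 Ω
Seg 3: A = 9.28 mm² = 9.280e-06 m²
R_3 = (1.69×10^-8)(41.2)/(9.280e-06) = 0.07503 Ω
R_total = R_1 + R_2 + R_3 = 0.136 Ω

0.136 Ω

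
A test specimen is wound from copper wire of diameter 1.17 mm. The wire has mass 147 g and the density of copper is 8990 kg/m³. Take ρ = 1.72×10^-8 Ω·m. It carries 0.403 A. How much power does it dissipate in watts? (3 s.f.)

0.0395 W

A = π(d/2)² = π(5.8500e-04 m)² = 1.0751e-06 m²
L = m/(density·A) = 0.147/(8990×1.0751e-06) = 15.21 m
R = ρL/A = (1.72×10^-8)(15.21)/(1.0751e-06) = 0.2433 Ω
P = I²R = (0.403)² × 0.2433 = 0.0395 W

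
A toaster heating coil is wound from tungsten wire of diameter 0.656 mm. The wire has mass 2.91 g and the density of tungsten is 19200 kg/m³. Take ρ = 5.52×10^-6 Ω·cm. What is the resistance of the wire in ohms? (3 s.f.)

ρ = 5.52×10^-6 Ω·cm = 5.52×10^-8 Ω·m
A = π(d/2)² = π(3.2800e-04 m)² = 3.3799e-07 m²
L = m/(density·A) = 0.00291/(19200×3.3799e-07) = 0.4484 m
R = ρL/A = (5.52×10^-8)(0.4484)/(3.3799e-07) = 0.0732 Ω

0.0732 Ω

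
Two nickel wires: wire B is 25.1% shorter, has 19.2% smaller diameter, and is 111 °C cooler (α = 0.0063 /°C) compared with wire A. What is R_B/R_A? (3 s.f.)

R ∝ ρL/d² with ρ ∝ (1+αΔT), so R_B/R_A = (1 − 25.1/100) × (1 − 19.2/100)⁻² × (1 − 0.0063×111)
= 0.749 × 1.532 × 0.3007 = 0.345

0.345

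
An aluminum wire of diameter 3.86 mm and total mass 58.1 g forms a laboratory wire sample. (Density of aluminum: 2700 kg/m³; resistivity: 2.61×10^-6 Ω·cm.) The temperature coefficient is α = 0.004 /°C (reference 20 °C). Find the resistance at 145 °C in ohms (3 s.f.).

0.00615 Ω

ρ = 2.61×10^-6 Ω·cm = 2.61×10^-8 Ω·m
A = π(d/2)² = π(1.9300e-03 m)² = 1.1702e-05 m²
L = m/(density·A) = 0.0581/(2700×1.1702e-05) = 1.839 m
R = ρL/A = (2.61×10^-8)(1.839)/(1.1702e-05) = 0.004101 Ω
R(145 °C) = 0.004101 × (1 + 0.004×125) = 0.00615 Ω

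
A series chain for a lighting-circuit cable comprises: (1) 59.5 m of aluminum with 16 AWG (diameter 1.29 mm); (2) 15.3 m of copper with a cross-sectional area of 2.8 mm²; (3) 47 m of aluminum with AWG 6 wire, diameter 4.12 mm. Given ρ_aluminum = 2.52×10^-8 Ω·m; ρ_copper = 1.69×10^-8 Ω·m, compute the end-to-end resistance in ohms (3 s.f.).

Seg 1: A = π(1.29/2 mm)² = π(6.4500e-04 m)² = 1.307e-06 m²
R_1 = (2.52×10^-8)(59.5)/(1.307e-06) = 1.147 Ω
Seg 2: A = 2.8 mm² = 2.800e-06 m²
R_2 = (1.69×10^-8)(15.3)/(2.800e-06) = 0.09235 Ω
Seg 3: A = π(4.12/2 mm)² = π(2.0600e-03 m)² = 1.333e-05 m²
R_3 = (2.52×10^-8)(47)/(1.333e-05) = 0.08884 Ω
R_total = R_1 + R_2 + R_3 = 1.33 Ω

1.33 Ω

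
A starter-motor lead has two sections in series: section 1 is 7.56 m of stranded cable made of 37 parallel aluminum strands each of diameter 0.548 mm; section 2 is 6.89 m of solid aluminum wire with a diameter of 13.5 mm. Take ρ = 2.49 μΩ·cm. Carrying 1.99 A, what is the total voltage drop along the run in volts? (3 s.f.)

ρ = 2.49 μΩ·cm = 2.49×10^-8 Ω·m
Section 1: A_strand = π(2.7400e-04)² = 2.359e-07 m²; R₁ = ρL/(N·A_s) = (2.49×10^-8)(7.56)/(37×2.359e-07) = 0.02157 Ω
Section 2: A = π(d/2)² = π(6.7500e-03 m)² = 1.431e-04 m²
R₂ = (2.49×10^-8)(6.89)/(1.431e-04) = 0.001199 Ω
R = R₁ + R₂ = 0.02277 Ω
V = IR = 1.99 × 0.02277 = 0.0453 V

0.0453 V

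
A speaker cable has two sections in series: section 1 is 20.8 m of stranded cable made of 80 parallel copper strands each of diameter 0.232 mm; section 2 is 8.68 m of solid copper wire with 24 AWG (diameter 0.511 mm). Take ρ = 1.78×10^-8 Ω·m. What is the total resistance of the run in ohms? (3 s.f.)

Section 1: A_strand = π(1.1600e-04)² = 4.227e-08 m²; R₁ = ρL/(N·A_s) = (1.78×10^-8)(20.8)/(80×4.227e-08) = 0.1095 Ω
Section 2: A = π(0.511/2 mm)² = π(2.5550e-04 m)² = 2.051e-07 m²
R₂ = (1.78×10^-8)(8.68)/(2.051e-07) = 0.7534 Ω
R = R₁ + R₂ = 0.863 Ω

0.863 Ω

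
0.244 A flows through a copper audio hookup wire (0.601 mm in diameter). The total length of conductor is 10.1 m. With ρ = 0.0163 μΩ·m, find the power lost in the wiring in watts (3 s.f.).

ρ = 0.0163 μΩ·m = 1.63×10^-8 Ω·m
A = π(d/2)² = π(3.0050e-04 m)² = 2.837e-07 m²
R = ρL/A = (1.63×10^-8)(10.1)/(2.837e-07) = 0.5803 Ω
P = I²R = (0.244)² × 0.5803 = 0.0346 W

0.0346 W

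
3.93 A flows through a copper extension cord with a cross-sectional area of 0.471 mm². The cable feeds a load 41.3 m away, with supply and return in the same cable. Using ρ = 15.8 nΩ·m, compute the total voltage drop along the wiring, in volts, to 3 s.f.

ρ = 15.8 nΩ·m = 1.58×10^-8 Ω·m
A = 0.471 mm² = 4.710e-07 m²
Total conductor length (both ways) L = 2 × 41.3 = 82.6 m
R = ρL/A = (1.58×10^-8)(82.6)/(4.710e-07) = 2.771 Ω
V = IR = 3.93 × 2.771 = 10.9 V

10.9 V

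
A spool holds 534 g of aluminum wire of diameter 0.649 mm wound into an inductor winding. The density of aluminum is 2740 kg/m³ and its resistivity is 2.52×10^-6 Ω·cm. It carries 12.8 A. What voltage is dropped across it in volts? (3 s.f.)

ρ = 2.52×10^-6 Ω·cm = 2.52×10^-8 Ω·m
A = π(d/2)² = π(3.2450e-04 m)² = 3.3081e-07 m²
L = m/(density·A) = 0.534/(2740×3.3081e-07) = 589.1 m
R = ρL/A = (2.52×10^-8)(589.1)/(3.3081e-07) = 44.88 Ω
V = IR = 12.8 × 44.88 = 574 V

574 V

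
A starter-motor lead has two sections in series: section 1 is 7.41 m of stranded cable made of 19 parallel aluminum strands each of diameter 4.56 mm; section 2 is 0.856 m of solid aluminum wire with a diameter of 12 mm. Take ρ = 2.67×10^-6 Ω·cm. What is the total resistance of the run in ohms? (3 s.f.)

ρ = 2.67×10^-6 Ω·cm = 2.67×10^-8 Ω·m
Section 1: A_strand = π(2.2800e-03)² = 1.633e-05 m²; R₁ = ρL/(N·A_s) = (2.67×10^-8)(7.41)/(19×1.633e-05) = 6.376×10^-4 Ω
Section 2: A = π(d/2)² = π(6.0000e-03 m)² = 1.131e-04 m²
R₂ = (2.67×10^-8)(0.856)/(1.131e-04) = 2.021×10^-4 Ω
R = R₁ + R₂ = 8.40×10^-4 Ω

8.40×10^-4 Ω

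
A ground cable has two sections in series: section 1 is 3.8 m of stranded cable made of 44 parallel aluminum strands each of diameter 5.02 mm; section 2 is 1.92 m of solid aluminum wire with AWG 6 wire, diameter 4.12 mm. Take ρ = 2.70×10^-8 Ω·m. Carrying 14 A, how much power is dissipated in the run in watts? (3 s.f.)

Section 1: A_strand = π(2.5100e-03)² = 1.979e-05 m²; R₁ = ρL/(N·A_s) = (2.70×10^-8)(3.8)/(44×1.979e-05) = 1.178×10^-4 Ω
Section 2: A = π(4.12/2 mm)² = π(2.0600e-03 m)² = 1.333e-05 m²
R₂ = (2.70×10^-8)(1.92)/(1.333e-05) = 0.003888 Ω
R = R₁ + R₂ = 0.004006 Ω
P = I²R = (14)² × 0.004006 = 0.785 W

0.785 W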